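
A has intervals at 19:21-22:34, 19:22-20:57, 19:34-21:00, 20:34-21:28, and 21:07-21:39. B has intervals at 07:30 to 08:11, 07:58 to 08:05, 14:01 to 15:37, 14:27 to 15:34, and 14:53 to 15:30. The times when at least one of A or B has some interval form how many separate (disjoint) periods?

A, merged: 19:21–22:34.
B, merged: 07:30–08:11, 14:01–15:37.
A ∪ B = 07:30–08:11, 14:01–15:37, 19:21–22:34.
That is 3 disjoint pieces.

3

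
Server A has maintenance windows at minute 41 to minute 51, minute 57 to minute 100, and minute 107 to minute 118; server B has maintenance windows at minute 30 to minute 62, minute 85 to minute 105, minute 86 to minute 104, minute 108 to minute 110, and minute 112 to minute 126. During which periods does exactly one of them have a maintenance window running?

Second set merges to minute 30 to minute 62, minute 85 to minute 105, minute 108 to minute 110, minute 112 to minute 126.
A \ B = minute 62 to minute 85, minute 107 to minute 108, minute 110 to minute 112.
B \ A = minute 30 to minute 41, minute 51 to minute 57, minute 100 to minute 105, minute 118 to minute 126.
Union of the two gives the symmetric difference.

minute 30 to minute 41, minute 51 to minute 57, minute 62 to minute 85, minute 100 to minute 105, minute 107 to minute 108, minute 110 to minute 112, minute 118 to minute 126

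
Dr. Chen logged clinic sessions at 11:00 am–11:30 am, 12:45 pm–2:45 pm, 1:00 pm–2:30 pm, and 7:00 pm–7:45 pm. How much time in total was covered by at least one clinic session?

Merged: 11:00 am–11:30 am, 12:45 pm–2:45 pm, 7:00 pm–7:45 pm.
Lengths: 30 min + 2 h + 45 min = 3 h 15 min.

3 h 15 min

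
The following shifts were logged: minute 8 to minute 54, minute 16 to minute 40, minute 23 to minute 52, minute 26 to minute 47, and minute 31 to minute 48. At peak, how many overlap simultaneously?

5

Sweep endpoints in order; track running count of active intervals.
Peak of 5 reached at minute 31.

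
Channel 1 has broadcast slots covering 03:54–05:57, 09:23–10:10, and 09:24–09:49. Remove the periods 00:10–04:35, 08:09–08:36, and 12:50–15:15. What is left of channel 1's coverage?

First set merges to 03:54–05:57, 09:23–10:10.
03:54–05:57 minus B → 04:35–05:57.
09:23–10:10: no B overlap → unchanged.

04:35–05:57, 09:23–10:10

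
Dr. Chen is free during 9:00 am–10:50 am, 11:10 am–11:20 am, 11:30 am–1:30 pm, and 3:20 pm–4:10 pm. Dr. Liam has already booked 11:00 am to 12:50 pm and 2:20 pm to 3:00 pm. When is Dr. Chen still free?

9:00 am–10:50 am, 12:50 pm–1:30 pm, 3:20 pm–4:10 pm

9:00 am–10:50 am is untouched.
11:10 am–11:20 am lies entirely inside B → drops out.
11:30 am–1:30 pm with B removed leaves 12:50 pm–1:30 pm.
3:20 pm–4:10 pm is untouched.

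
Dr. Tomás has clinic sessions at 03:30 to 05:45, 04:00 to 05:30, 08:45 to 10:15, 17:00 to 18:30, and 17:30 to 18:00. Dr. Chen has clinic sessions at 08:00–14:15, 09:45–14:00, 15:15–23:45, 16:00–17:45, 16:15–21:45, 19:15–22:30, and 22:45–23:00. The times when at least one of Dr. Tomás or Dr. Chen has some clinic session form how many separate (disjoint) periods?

First set merges to 03:30–05:45, 08:45–10:15, 17:00–18:30.
Second set merges to 08:00–14:15, 15:15–23:45.
A ∪ B = 03:30–05:45, 08:00–14:15, 15:15–23:45.
That is 3 disjoint pieces.

3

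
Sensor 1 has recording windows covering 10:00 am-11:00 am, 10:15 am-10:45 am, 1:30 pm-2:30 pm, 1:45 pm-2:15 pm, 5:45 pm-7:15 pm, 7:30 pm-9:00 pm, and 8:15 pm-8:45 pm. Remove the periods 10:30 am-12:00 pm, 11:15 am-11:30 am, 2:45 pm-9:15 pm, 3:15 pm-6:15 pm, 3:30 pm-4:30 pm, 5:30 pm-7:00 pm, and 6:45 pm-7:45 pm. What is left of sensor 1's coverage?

Merge the first list: 10:00 am-11:00 am, 1:30 pm-2:30 pm, 5:45 pm-7:15 pm, 7:30 pm-9:00 pm.
Merge the second list: 10:30 am-12:00 pm, 2:45 pm-9:15 pm.
10:00 am-11:00 am with B removed leaves 10:00 am-10:30 am.
1:30 pm-2:30 pm is untouched.
5:45 pm-7:15 pm lies entirely inside B → drops out.
7:30 pm-9:00 pm lies entirely inside B → drops out.

10:00 am-10:30 am, 1:30 pm-2:30 pm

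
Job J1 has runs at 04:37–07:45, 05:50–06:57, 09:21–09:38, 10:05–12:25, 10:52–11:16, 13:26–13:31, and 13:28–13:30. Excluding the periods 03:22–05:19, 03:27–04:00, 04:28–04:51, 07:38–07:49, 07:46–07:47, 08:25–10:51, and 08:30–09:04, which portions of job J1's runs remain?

First set merges to 04:37-07:45, 09:21-09:38, 10:05-12:25, 13:26-13:31.
Second set merges to 03:22-05:19, 07:38-07:49, 08:25-10:51.
04:37-07:45 with B removed leaves 05:19-07:38.
09:21-09:38 lies entirely inside B → drops out.
10:05-12:25 with B removed leaves 10:51-12:25.
13:26-13:31 is untouched.

05:19-07:38, 10:51-12:25, 13:26-13:31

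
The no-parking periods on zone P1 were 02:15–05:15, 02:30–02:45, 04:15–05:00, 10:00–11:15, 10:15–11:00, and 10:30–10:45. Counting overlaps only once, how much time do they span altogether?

4 h 15 min

Merged: 02:15–05:15, 10:00–11:15.
Lengths: 3 h + 1 h 15 min = 4 h 15 min.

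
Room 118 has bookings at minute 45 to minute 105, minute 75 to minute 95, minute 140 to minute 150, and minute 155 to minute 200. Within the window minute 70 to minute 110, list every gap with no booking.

minute 105 to minute 110

Covered (merged): minute 45 to minute 105, minute 140 to minute 150, minute 155 to minute 200.
Complement within minute 70 to minute 110: minute 105 to minute 110.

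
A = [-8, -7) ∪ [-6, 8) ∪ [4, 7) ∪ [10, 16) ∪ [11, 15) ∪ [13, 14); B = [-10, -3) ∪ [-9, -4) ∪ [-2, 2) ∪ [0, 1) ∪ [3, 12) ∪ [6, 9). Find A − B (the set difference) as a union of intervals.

First set merges to [-8, -7), [-6, 8), [10, 16).
Second set merges to [-10, -3), [-2, 2), [3, 12).
[-8, -7): entirely removed.
[-6, 8) \ B = [-3, -2), [2, 3).
[10, 16) \ B = [12, 16).

[-3, -2) ∪ [2, 3) ∪ [12, 16)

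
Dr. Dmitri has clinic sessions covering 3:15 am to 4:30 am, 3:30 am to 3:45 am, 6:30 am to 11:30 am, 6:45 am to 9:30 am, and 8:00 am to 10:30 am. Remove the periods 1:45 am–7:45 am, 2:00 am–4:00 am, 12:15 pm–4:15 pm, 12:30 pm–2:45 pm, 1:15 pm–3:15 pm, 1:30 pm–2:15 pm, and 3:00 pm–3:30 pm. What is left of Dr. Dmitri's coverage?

A, merged: 3:15 am–4:30 am, 6:30 am–11:30 am.
B, merged: 1:45 am–7:45 am, 12:15 pm–4:15 pm.
3:15 am–4:30 am lies entirely inside B → drops out.
6:30 am–11:30 am with B removed leaves 7:45 am–11:30 am.

7:45 am–11:30 am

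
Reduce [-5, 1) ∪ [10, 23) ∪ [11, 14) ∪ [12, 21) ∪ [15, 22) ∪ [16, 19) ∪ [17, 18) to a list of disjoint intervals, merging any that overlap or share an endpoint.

[10, 23) is disjoint → start new block.
[11, 14) overlaps/touches [10, 23) → extend to [10, 23).
[12, 21) overlaps/touches [10, 23) → extend to [10, 23).
[15, 22) overlaps/touches [10, 23) → extend to [10, 23).
[16, 19) overlaps/touches [10, 23) → extend to [10, 23).
[17, 18) overlaps/touches [10, 23) → extend to [10, 23).

[-5, 1) ∪ [10, 23)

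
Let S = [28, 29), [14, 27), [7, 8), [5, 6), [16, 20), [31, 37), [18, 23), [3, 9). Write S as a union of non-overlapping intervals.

[3, 9) ∪ [14, 27) ∪ [28, 29) ∪ [31, 37)

Sort by start: [3, 9), [5, 6), [7, 8), [14, 27), [16, 20), [18, 23), [28, 29), [31, 37).
[5, 6) overlaps/touches [3, 9) → extend to [3, 9).
[7, 8) overlaps/touches [3, 9) → extend to [3, 9).
[14, 27) is disjoint → start new block.
[16, 20) overlaps/touches [14, 27) → extend to [14, 27).
[18, 23) overlaps/touches [14, 27) → extend to [14, 27).
[28, 29) is disjoint → start new block.
[31, 37) is disjoint → start new block.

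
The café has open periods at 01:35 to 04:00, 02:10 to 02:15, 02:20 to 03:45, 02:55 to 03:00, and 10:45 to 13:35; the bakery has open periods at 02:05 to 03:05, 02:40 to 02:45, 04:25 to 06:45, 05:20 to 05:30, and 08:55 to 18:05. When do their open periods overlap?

02:05-03:05, 10:45-13:35

First set merges to 01:35-04:00, 10:45-13:35.
Second set merges to 02:05-03:05, 04:25-06:45, 08:55-18:05.
01:35-04:00 meets the second set on 02:05-03:05.
10:45-13:35 meets the second set on 10:45-13:35.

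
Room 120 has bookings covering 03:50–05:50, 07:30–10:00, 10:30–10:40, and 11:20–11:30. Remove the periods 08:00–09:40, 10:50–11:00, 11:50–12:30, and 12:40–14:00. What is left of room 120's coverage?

03:50–05:50: nothing removed.
07:30–10:00 \ B = 07:30–08:00, 09:40–10:00.
10:30–10:40: nothing removed.
11:20–11:30: nothing removed.

03:50–05:50, 07:30–08:00, 09:40–10:00, 10:30–10:40, 11:20–11:30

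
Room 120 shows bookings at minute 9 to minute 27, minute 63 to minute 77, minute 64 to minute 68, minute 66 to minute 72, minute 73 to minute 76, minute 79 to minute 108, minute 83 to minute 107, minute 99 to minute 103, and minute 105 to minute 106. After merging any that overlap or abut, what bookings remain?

minute 63 to minute 77 is disjoint → start new block.
minute 64 to minute 68 overlaps/touches minute 63 to minute 77 → extend to minute 63 to minute 77.
minute 66 to minute 72 overlaps/touches minute 63 to minute 77 → extend to minute 63 to minute 77.
minute 73 to minute 76 overlaps/touches minute 63 to minute 77 → extend to minute 63 to minute 77.
minute 79 to minute 108 is disjoint → start new block.
minute 83 to minute 107 overlaps/touches minute 79 to minute 108 → extend to minute 79 to minute 108.
minute 99 to minute 103 overlaps/touches minute 79 to minute 108 → extend to minute 79 to minute 108.
minute 105 to minute 106 overlaps/touches minute 79 to minute 108 → extend to minute 79 to minute 108.

minute 9 to minute 27, minute 63 to minute 77, minute 79 to minute 108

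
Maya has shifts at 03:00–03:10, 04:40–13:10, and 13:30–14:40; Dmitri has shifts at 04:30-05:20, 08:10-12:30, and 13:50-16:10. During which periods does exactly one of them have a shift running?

03:00–03:10, 04:30–04:40, 05:20–08:10, 12:30–13:10, 13:30–13:50, 14:40–16:10

Only in the first: 03:00–03:10, 05:20–08:10, 12:30–13:10, 13:30–13:50.
Only in the second: 04:30–04:40, 14:40–16:10.
Together these are the periods covered by exactly one.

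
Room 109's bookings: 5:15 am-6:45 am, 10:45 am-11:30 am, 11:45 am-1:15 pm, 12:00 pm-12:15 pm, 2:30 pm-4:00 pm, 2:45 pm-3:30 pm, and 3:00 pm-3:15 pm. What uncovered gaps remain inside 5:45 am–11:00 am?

6:45 am–10:45 am

After merging, the occupied span is 5:15 am–6:45 am, 10:45 am–11:30 am, 11:45 am–1:15 pm, 2:30 pm–4:00 pm.
Complement within 5:45 am–11:00 am: 6:45 am–10:45 am.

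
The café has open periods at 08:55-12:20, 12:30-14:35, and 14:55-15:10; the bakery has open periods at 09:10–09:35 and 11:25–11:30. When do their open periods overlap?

08:55-12:20 overlaps B on 09:10-09:35, 11:25-11:30.
12:30-14:35 falls entirely outside B.
14:55-15:10 falls entirely outside B.

09:10-09:35, 11:25-11:30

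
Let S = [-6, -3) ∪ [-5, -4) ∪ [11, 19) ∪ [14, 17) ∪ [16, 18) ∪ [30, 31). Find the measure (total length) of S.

Merged: [-6, -3), [11, 19), [30, 31).
Lengths: 3 + 8 + 1 = 12.

12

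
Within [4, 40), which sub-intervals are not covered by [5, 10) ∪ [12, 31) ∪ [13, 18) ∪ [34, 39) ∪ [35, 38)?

After merging, the occupied span is [5, 10), [12, 31), [34, 39).
Gaps within [4, 40): [4, 5), [10, 12), [31, 34), [39, 40).

[4, 5) ∪ [10, 12) ∪ [31, 34) ∪ [39, 40)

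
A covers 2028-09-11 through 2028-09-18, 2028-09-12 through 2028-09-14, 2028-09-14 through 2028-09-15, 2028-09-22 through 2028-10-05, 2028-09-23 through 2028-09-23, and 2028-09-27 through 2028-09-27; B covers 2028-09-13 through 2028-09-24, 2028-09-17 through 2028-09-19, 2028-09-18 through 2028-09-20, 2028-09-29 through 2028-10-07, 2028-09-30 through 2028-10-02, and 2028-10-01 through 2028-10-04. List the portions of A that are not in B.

First set merges to 2028-09-11 through 2028-09-18, 2028-09-22 through 2028-10-05.
Second set merges to 2028-09-13 through 2028-09-24, 2028-09-29 through 2028-10-07.
2028-09-11 through 2028-09-18 with B removed leaves 2028-09-11 through 2028-09-12.
2028-09-22 through 2028-10-05 with B removed leaves 2028-09-25 through 2028-09-28.

2028-09-11 through 2028-09-12, 2028-09-25 through 2028-09-28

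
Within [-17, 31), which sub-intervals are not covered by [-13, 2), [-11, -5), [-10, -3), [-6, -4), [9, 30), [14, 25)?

After merging, the occupied span is [-13, 2), [9, 30).
Complement within [-17, 31): [-17, -13), [2, 9), [30, 31).

[-17, -13) ∪ [2, 9) ∪ [30, 31)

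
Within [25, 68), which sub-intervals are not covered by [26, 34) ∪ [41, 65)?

[25, 26) ∪ [34, 41) ∪ [65, 68)

After merging, the occupied span is [26, 34), [41, 65).
Complement within [25, 68): [25, 26), [34, 41), [65, 68).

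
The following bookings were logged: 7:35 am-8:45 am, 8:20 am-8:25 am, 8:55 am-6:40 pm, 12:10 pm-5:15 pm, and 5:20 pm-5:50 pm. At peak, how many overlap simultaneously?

2

Walk the sorted start/end points keeping a running depth.
The depth first hits 2 at 8:20 am.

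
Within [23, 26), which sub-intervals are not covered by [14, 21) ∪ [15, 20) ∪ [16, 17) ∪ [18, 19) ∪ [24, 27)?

The merged coverage is [14, 21), [24, 27).
Uncovered inside [23, 26): [23, 24).

[23, 24)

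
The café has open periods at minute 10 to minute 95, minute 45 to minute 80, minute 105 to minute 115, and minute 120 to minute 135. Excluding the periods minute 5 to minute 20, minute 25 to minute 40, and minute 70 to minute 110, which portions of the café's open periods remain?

minute 20 to minute 25, minute 40 to minute 70, minute 110 to minute 115, minute 120 to minute 135

A, merged: minute 10 to minute 95, minute 105 to minute 115, minute 120 to minute 135.
minute 10 to minute 95 \ B = minute 20 to minute 25, minute 40 to minute 70.
minute 105 to minute 115 \ B = minute 110 to minute 115.
minute 120 to minute 135: nothing removed.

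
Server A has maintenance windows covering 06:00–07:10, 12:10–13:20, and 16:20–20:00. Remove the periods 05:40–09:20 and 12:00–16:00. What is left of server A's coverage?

16:20–20:00

06:00–07:10 lies entirely inside B → drops out.
12:10–13:20 lies entirely inside B → drops out.
16:20–20:00 is untouched.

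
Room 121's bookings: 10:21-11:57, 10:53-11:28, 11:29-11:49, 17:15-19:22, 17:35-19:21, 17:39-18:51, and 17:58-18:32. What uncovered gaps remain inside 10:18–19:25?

10:18-10:21, 11:57-17:15, 19:22-19:25

Covered (merged): 10:21-11:57, 17:15-19:22.
Gaps within 10:18-19:25: 10:18-10:21, 11:57-17:15, 19:22-19:25.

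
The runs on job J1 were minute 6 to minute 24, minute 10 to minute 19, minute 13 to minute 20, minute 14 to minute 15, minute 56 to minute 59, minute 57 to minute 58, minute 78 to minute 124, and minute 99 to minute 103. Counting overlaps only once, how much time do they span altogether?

Merged: minute 6 to minute 24, minute 56 to minute 59, minute 78 to minute 124.
Lengths: 18 minutes + 3 minutes + 46 minutes = 67 minutes.

67 minutes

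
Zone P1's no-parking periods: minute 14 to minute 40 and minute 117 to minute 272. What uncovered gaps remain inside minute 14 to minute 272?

minute 40 to minute 117

After merging, the occupied span is minute 14 to minute 40, minute 117 to minute 272.
Complement within minute 14 to minute 272: minute 40 to minute 117.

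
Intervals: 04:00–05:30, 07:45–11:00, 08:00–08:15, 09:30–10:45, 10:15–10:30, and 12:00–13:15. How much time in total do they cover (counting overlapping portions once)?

Merged: 04:00-05:30, 07:45-11:00, 12:00-13:15.
Lengths: 1 h 30 min + 3 h 15 min + 1 h 15 min = 6 h.

6 h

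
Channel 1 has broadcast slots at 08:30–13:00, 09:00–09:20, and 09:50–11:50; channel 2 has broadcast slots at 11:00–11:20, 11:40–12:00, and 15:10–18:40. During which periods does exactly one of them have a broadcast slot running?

A, merged: 08:30–13:00.
A but not B: 08:30–11:00, 11:20–11:40, 12:00–13:00.
B but not A: 15:10–18:40.
Combining gives A △ B.

08:30–11:00, 11:20–11:40, 12:00–13:00, 15:10–18:40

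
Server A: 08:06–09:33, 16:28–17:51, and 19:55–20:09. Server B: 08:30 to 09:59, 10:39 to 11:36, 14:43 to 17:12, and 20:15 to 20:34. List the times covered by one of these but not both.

08:06-08:30, 09:33-09:59, 10:39-11:36, 14:43-16:28, 17:12-17:51, 19:55-20:09, 20:15-20:34

Only in the first: 08:06-08:30, 17:12-17:51, 19:55-20:09.
Only in the second: 09:33-09:59, 10:39-11:36, 14:43-16:28, 20:15-20:34.
Together these are the periods covered by exactly one.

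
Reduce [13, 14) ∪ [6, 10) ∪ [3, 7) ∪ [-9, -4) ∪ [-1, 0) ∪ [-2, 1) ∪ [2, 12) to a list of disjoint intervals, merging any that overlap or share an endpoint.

[-9, -4) ∪ [-2, 1) ∪ [2, 12) ∪ [13, 14)

Sort by start: [-9, -4), [-2, 1), [-1, 0), [2, 12), [3, 7), [6, 10), [13, 14).
[-2, 1) is disjoint → start new block.
[-1, 0) overlaps/touches [-2, 1) → extend to [-2, 1).
[2, 12) is disjoint → start new block.
[3, 7) overlaps/touches [2, 12) → extend to [2, 12).
[6, 10) overlaps/touches [2, 12) → extend to [2, 12).
[13, 14) is disjoint → start new block.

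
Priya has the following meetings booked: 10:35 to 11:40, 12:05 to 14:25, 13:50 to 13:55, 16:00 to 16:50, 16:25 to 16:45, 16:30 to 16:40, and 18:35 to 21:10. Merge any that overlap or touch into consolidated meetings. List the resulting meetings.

10:35–11:40, 12:05–14:25, 16:00–16:50, 18:35–21:10

12:05–14:25 is disjoint → start new block.
13:50–13:55 overlaps/touches 12:05–14:25 → extend to 12:05–14:25.
16:00–16:50 is disjoint → start new block.
16:25–16:45 overlaps/touches 16:00–16:50 → extend to 16:00–16:50.
16:30–16:40 overlaps/touches 16:00–16:50 → extend to 16:00–16:50.
18:35–21:10 is disjoint → start new block.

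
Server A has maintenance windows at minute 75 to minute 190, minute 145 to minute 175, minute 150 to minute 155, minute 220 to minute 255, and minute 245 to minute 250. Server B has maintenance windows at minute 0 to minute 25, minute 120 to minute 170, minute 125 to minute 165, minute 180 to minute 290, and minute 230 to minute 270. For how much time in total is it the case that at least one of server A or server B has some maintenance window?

240 minutes

First set merges to minute 75 to minute 190, minute 220 to minute 255.
Second set merges to minute 0 to minute 25, minute 120 to minute 170, minute 180 to minute 290.
A ∪ B = minute 0 to minute 25, minute 75 to minute 290.
Total: 25 minutes + 215 minutes = 240 minutes.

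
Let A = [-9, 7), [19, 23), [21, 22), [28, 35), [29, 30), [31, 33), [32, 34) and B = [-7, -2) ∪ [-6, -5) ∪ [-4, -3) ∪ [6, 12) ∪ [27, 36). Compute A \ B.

[-9, -7) ∪ [-2, 6) ∪ [19, 23)

First set merges to [-9, 7), [19, 23), [28, 35).
Second set merges to [-7, -2), [6, 12), [27, 36).
[-9, 7) with B removed leaves [-9, -7), [-2, 6).
[19, 23) is untouched.
[28, 35) lies entirely inside B → drops out.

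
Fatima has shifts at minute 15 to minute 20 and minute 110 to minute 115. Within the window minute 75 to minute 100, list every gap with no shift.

Covered (merged): minute 15 to minute 20, minute 110 to minute 115.
Complement within minute 75 to minute 100: minute 75 to minute 100.

minute 75 to minute 100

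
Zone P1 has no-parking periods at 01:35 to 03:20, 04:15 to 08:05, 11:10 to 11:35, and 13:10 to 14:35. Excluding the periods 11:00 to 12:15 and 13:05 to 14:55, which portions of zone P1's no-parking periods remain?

01:35-03:20: nothing removed.
04:15-08:05: nothing removed.
11:10-11:35: entirely removed.
13:10-14:35: entirely removed.

01:35-03:20, 04:15-08:05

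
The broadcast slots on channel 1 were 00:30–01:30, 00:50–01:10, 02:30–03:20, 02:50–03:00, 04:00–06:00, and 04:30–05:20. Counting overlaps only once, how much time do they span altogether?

Merged: 00:30-01:30, 02:30-03:20, 04:00-06:00.
Lengths: 1 h + 50 min + 2 h = 3 h 50 min.

3 h 50 min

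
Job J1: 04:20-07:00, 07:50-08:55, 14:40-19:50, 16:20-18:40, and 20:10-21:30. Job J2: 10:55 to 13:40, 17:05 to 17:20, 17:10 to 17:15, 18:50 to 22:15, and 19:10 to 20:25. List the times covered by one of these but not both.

04:20–07:00, 07:50–08:55, 10:55–13:40, 14:40–17:05, 17:20–18:50, 19:50–20:10, 21:30–22:15

First set merges to 04:20–07:00, 07:50–08:55, 14:40–19:50, 20:10–21:30.
Second set merges to 10:55–13:40, 17:05–17:20, 18:50–22:15.
A \ B = 04:20–07:00, 07:50–08:55, 14:40–17:05, 17:20–18:50.
B \ A = 10:55–13:40, 19:50–20:10, 21:30–22:15.
Union of the two gives the symmetric difference.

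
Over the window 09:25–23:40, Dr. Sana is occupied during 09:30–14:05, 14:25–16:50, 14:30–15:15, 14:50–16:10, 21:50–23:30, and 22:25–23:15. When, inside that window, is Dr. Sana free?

09:25–09:30, 14:05–14:25, 16:50–21:50, 23:30–23:40

Covered (merged): 09:30–14:05, 14:25–16:50, 21:50–23:30.
Complement within 09:25–23:40: 09:25–09:30, 14:05–14:25, 16:50–21:50, 23:30–23:40.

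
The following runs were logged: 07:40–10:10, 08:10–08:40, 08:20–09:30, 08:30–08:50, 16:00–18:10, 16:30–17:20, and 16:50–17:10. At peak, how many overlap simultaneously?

Sweep endpoints in order; track running count of active intervals.
Peak of 4 reached at 08:30.

4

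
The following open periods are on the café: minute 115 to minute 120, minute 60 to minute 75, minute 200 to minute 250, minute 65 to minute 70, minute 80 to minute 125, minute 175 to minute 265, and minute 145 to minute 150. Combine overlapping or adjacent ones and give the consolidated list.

minute 60 to minute 75, minute 80 to minute 125, minute 145 to minute 150, minute 175 to minute 265

Sort by start: minute 60 to minute 75, minute 65 to minute 70, minute 80 to minute 125, minute 115 to minute 120, minute 145 to minute 150, minute 175 to minute 265, minute 200 to minute 250.
minute 65 to minute 70 overlaps/touches minute 60 to minute 75 → extend to minute 60 to minute 75.
minute 80 to minute 125 is disjoint → start new block.
minute 115 to minute 120 overlaps/touches minute 80 to minute 125 → extend to minute 80 to minute 125.
minute 145 to minute 150 is disjoint → start new block.
minute 175 to minute 265 is disjoint → start new block.
minute 200 to minute 250 overlaps/touches minute 175 to minute 265 → extend to minute 175 to minute 265.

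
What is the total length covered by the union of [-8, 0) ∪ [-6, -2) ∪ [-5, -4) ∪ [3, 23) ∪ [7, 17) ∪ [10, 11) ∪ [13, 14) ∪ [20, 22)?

Merged: [-8, 0), [3, 23).
Lengths: 8 + 20 = 28.

28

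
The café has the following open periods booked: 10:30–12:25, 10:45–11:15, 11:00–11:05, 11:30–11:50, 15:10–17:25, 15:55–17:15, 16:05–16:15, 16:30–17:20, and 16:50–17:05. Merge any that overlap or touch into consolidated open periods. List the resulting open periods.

10:30–12:25, 15:10–17:25

10:45–11:15 overlaps/touches 10:30–12:25 → extend to 10:30–12:25.
11:00–11:05 overlaps/touches 10:30–12:25 → extend to 10:30–12:25.
11:30–11:50 overlaps/touches 10:30–12:25 → extend to 10:30–12:25.
15:10–17:25 is disjoint → start new block.
15:55–17:15 overlaps/touches 15:10–17:25 → extend to 15:10–17:25.
16:05–16:15 overlaps/touches 15:10–17:25 → extend to 15:10–17:25.
16:30–17:20 overlaps/touches 15:10–17:25 → extend to 15:10–17:25.
16:50–17:05 overlaps/touches 15:10–17:25 → extend to 15:10–17:25.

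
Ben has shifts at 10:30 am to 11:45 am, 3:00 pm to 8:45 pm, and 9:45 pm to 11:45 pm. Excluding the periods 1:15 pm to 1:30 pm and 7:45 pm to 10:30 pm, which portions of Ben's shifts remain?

10:30 am–11:45 am, 3:00 pm–7:45 pm, 10:30 pm–11:45 pm

10:30 am–11:45 am: no B overlap → unchanged.
3:00 pm–8:45 pm minus B → 3:00 pm–7:45 pm.
9:45 pm–11:45 pm minus B → 10:30 pm–11:45 pm.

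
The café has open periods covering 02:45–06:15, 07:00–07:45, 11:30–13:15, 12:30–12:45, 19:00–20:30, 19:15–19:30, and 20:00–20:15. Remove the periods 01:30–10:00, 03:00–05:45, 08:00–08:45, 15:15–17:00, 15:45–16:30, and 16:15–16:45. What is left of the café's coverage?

11:30–13:15, 19:00–20:30

A, merged: 02:45–06:15, 07:00–07:45, 11:30–13:15, 19:00–20:30.
B, merged: 01:30–10:00, 15:15–17:00.
02:45–06:15: entirely removed.
07:00–07:45: entirely removed.
11:30–13:15: nothing removed.
19:00–20:30: nothing removed.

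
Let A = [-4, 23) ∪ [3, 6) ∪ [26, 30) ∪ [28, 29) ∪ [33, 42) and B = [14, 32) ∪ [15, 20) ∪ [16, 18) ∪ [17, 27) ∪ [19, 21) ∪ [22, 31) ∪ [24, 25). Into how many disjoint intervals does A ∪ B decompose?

2

First set merges to [-4, 23), [26, 30), [33, 42).
Second set merges to [14, 32).
A ∪ B = [-4, 32), [33, 42).
That is 2 disjoint pieces.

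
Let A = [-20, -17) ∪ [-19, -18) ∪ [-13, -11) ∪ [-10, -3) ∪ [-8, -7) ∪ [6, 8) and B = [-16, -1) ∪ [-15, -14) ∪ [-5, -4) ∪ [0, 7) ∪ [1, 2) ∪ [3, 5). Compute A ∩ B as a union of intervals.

[-13, -11) ∪ [-10, -3) ∪ [6, 7)

First set merges to [-20, -17), [-13, -11), [-10, -3), [6, 8).
Second set merges to [-16, -1), [0, 7).
[-20, -17) meets no B interval.
[-13, -11) ∩ B → [-13, -11).
[-10, -3) ∩ B → [-10, -3).
[6, 8) ∩ B → [6, 7).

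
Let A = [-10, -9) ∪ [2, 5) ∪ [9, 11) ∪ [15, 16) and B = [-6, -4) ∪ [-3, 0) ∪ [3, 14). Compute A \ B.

[-10, -9) ∪ [2, 3) ∪ [15, 16)

[-10, -9) is untouched.
[2, 5) with B removed leaves [2, 3).
[9, 11) lies entirely inside B → drops out.
[15, 16) is untouched.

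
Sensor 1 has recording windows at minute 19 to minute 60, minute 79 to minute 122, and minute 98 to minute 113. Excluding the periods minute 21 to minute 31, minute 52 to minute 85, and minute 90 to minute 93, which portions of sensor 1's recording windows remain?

minute 19 to minute 21, minute 31 to minute 52, minute 85 to minute 90, minute 93 to minute 122

First set merges to minute 19 to minute 60, minute 79 to minute 122.
minute 19 to minute 60 minus B → minute 19 to minute 21, minute 31 to minute 52.
minute 79 to minute 122 minus B → minute 85 to minute 90, minute 93 to minute 122.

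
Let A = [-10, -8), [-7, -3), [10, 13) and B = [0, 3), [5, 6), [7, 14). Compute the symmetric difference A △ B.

[-10, -8) ∪ [-7, -3) ∪ [0, 3) ∪ [5, 6) ∪ [7, 10) ∪ [13, 14)

Only in the first: [-10, -8), [-7, -3).
Only in the second: [0, 3), [5, 6), [7, 10), [13, 14).
Together these are the periods covered by exactly one.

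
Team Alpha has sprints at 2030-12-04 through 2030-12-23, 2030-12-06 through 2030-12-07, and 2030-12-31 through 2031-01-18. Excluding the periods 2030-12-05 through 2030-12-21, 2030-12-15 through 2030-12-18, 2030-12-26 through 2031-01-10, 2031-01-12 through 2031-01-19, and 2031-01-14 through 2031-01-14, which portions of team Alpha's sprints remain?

2030-12-04 through 2030-12-04, 2030-12-22 through 2030-12-23, 2031-01-11 through 2031-01-11

Merge the first list: 2030-12-04 through 2030-12-23, 2030-12-31 through 2031-01-18.
Merge the second list: 2030-12-05 through 2030-12-21, 2030-12-26 through 2031-01-10, 2031-01-12 through 2031-01-19.
2030-12-04 through 2030-12-23 minus B → 2030-12-04 through 2030-12-04, 2030-12-22 through 2030-12-23.
2030-12-31 through 2031-01-18 minus B → 2031-01-11 through 2031-01-11.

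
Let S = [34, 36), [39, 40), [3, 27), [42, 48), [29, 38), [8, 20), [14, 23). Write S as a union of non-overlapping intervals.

Sort by start: [3, 27), [8, 20), [14, 23), [29, 38), [34, 36), [39, 40), [42, 48).
[8, 20) overlaps/touches [3, 27) → extend to [3, 27).
[14, 23) overlaps/touches [3, 27) → extend to [3, 27).
[29, 38) is disjoint → start new block.
[34, 36) overlaps/touches [29, 38) → extend to [29, 38).
[39, 40) is disjoint → start new block.
[42, 48) is disjoint → start new block.

[3, 27) ∪ [29, 38) ∪ [39, 40) ∪ [42, 48)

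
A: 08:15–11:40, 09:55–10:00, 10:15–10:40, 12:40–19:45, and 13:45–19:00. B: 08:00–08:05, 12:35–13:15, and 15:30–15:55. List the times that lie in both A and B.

Merge the first list: 08:15–11:40, 12:40–19:45.
08:15–11:40 meets no B interval.
12:40–19:45 ∩ B → 12:40–13:15, 15:30–15:55.

12:40–13:15, 15:30–15:55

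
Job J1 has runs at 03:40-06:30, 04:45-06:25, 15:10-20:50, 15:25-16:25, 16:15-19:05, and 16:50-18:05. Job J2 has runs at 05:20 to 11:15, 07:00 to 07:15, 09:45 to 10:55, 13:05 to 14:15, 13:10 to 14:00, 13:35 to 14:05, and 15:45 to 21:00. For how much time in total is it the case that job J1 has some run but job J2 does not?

A, merged: 03:40–06:30, 15:10–20:50.
B, merged: 05:20–11:15, 13:05–14:15, 15:45–21:00.
A \ B = 03:40–05:20, 15:10–15:45.
Total: 1 h 40 min + 35 min = 2 h 15 min.

2 h 15 min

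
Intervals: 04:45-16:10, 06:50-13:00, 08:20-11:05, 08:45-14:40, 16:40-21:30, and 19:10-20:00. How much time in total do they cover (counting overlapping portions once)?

Merged: 04:45–16:10, 16:40–21:30.
Lengths: 11 h 25 min + 4 h 50 min = 16 h 15 min.

16 h 15 min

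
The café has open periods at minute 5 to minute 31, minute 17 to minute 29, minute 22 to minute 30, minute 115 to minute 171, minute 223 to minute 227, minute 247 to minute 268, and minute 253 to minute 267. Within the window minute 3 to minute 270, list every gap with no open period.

minute 3 to minute 5, minute 31 to minute 115, minute 171 to minute 223, minute 227 to minute 247, minute 268 to minute 270

Covered (merged): minute 5 to minute 31, minute 115 to minute 171, minute 223 to minute 227, minute 247 to minute 268.
Complement within minute 3 to minute 270: minute 3 to minute 5, minute 31 to minute 115, minute 171 to minute 223, minute 227 to minute 247, minute 268 to minute 270.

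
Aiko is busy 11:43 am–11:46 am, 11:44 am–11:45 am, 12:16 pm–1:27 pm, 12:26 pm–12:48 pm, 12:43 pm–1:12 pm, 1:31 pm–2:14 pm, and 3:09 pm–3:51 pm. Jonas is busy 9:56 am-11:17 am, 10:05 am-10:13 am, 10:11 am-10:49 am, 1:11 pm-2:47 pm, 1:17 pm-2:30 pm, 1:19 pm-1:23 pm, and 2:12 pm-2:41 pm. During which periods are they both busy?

1:11 pm-1:27 pm, 1:31 pm-2:14 pm

Merge the first list: 11:43 am-11:46 am, 12:16 pm-1:27 pm, 1:31 pm-2:14 pm, 3:09 pm-3:51 pm.
Merge the second list: 9:56 am-11:17 am, 1:11 pm-2:47 pm.
11:43 am-11:46 am falls entirely outside B.
12:16 pm-1:27 pm overlaps B on 1:11 pm-1:27 pm.
1:31 pm-2:14 pm overlaps B on 1:31 pm-2:14 pm.
3:09 pm-3:51 pm falls entirely outside B.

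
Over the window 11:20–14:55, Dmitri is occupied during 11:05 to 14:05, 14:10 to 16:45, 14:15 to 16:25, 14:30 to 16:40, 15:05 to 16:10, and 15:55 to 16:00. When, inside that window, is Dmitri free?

14:05-14:10

After merging, the occupied span is 11:05-14:05, 14:10-16:45.
Complement within 11:20-14:55: 14:05-14:10.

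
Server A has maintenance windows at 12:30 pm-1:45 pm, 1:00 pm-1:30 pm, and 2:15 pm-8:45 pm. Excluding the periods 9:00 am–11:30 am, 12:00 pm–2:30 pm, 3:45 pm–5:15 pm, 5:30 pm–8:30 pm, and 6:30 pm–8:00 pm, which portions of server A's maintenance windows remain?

2:30 pm–3:45 pm, 5:15 pm–5:30 pm, 8:30 pm–8:45 pm

A, merged: 12:30 pm–1:45 pm, 2:15 pm–8:45 pm.
B, merged: 9:00 am–11:30 am, 12:00 pm–2:30 pm, 3:45 pm–5:15 pm, 5:30 pm–8:30 pm.
12:30 pm–1:45 pm lies entirely inside B → drops out.
2:15 pm–8:45 pm with B removed leaves 2:30 pm–3:45 pm, 5:15 pm–5:30 pm, 8:30 pm–8:45 pm.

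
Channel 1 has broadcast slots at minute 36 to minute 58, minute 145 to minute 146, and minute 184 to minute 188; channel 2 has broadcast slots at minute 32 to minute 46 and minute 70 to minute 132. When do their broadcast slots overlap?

minute 36 to minute 58 overlaps B on minute 36 to minute 46.
minute 145 to minute 146 falls entirely outside B.
minute 184 to minute 188 falls entirely outside B.

minute 36 to minute 46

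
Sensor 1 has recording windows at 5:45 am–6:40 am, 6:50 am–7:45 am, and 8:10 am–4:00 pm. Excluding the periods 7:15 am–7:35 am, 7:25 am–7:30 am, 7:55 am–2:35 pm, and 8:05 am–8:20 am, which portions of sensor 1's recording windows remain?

Second set merges to 7:15 am-7:35 am, 7:55 am-2:35 pm.
5:45 am-6:40 am: no B overlap → unchanged.
6:50 am-7:45 am minus B → 6:50 am-7:15 am, 7:35 am-7:45 am.
8:10 am-4:00 pm minus B → 2:35 pm-4:00 pm.

5:45 am-6:40 am, 6:50 am-7:15 am, 7:35 am-7:45 am, 2:35 pm-4:00 pm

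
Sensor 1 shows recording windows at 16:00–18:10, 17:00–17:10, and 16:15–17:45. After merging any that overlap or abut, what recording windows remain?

Sort by start: 16:00–18:10, 16:15–17:45, 17:00–17:10.
16:15–17:45 overlaps/touches 16:00–18:10 → extend to 16:00–18:10.
17:00–17:10 overlaps/touches 16:00–18:10 → extend to 16:00–18:10.

16:00–18:10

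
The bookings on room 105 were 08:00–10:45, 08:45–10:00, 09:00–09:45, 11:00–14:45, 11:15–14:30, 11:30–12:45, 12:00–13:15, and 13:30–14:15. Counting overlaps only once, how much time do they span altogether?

6 h 30 min

Merged: 08:00–10:45, 11:00–14:45.
Lengths: 2 h 45 min + 3 h 45 min = 6 h 30 min.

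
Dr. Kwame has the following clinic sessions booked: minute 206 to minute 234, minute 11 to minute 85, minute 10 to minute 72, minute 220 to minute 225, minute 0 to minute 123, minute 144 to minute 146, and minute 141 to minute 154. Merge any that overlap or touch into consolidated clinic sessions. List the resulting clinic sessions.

Sort by start: minute 0 to minute 123, minute 10 to minute 72, minute 11 to minute 85, minute 141 to minute 154, minute 144 to minute 146, minute 206 to minute 234, minute 220 to minute 225.
minute 10 to minute 72 overlaps/touches minute 0 to minute 123 → extend to minute 0 to minute 123.
minute 11 to minute 85 overlaps/touches minute 0 to minute 123 → extend to minute 0 to minute 123.
minute 141 to minute 154 is disjoint → start new block.
minute 144 to minute 146 overlaps/touches minute 141 to minute 154 → extend to minute 141 to minute 154.
minute 206 to minute 234 is disjoint → start new block.
minute 220 to minute 225 overlaps/touches minute 206 to minute 234 → extend to minute 206 to minute 234.

minute 0 to minute 123, minute 141 to minute 154, minute 206 to minute 234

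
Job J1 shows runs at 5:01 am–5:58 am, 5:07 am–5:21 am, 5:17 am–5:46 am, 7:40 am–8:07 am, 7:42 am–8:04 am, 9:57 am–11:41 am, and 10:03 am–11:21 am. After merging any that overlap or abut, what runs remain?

5:07 am–5:21 am overlaps/touches 5:01 am–5:58 am → extend to 5:01 am–5:58 am.
5:17 am–5:46 am overlaps/touches 5:01 am–5:58 am → extend to 5:01 am–5:58 am.
7:40 am–8:07 am is disjoint → start new block.
7:42 am–8:04 am overlaps/touches 7:40 am–8:07 am → extend to 7:40 am–8:07 am.
9:57 am–11:41 am is disjoint → start new block.
10:03 am–11:21 am overlaps/touches 9:57 am–11:41 am → extend to 9:57 am–11:41 am.

5:01 am–5:58 am, 7:40 am–8:07 am, 9:57 am–11:41 am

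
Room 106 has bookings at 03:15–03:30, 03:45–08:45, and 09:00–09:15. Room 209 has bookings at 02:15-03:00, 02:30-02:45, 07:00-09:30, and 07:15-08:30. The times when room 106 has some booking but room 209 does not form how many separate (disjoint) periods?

2

Merge the second list: 02:15-03:00, 07:00-09:30.
A \ B = 03:15-03:30, 03:45-07:00.
That is 2 disjoint pieces.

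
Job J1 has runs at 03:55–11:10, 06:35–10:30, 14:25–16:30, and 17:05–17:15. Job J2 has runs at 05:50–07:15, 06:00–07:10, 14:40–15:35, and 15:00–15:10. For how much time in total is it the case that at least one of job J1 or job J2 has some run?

9 h 30 min

First set merges to 03:55–11:10, 14:25–16:30, 17:05–17:15.
Second set merges to 05:50–07:15, 14:40–15:35.
A ∪ B = 03:55–11:10, 14:25–16:30, 17:05–17:15.
Total: 7 h 15 min + 2 h 5 min + 10 min = 9 h 30 min.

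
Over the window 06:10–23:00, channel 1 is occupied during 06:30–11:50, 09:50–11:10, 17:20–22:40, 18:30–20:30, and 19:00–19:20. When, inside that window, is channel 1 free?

Covered (merged): 06:30–11:50, 17:20–22:40.
Complement within 06:10–23:00: 06:10–06:30, 11:50–17:20, 22:40–23:00.

06:10–06:30, 11:50–17:20, 22:40–23:00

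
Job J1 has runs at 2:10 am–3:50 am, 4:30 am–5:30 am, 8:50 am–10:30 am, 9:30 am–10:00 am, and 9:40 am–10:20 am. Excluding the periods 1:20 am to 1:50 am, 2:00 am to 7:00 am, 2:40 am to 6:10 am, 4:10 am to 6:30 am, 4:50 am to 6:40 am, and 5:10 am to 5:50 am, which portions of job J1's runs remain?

First set merges to 2:10 am–3:50 am, 4:30 am–5:30 am, 8:50 am–10:30 am.
Second set merges to 1:20 am–1:50 am, 2:00 am–7:00 am.
2:10 am–3:50 am: fully covered by B → removed.
4:30 am–5:30 am: fully covered by B → removed.
8:50 am–10:30 am: no B overlap → unchanged.

8:50 am–10:30 am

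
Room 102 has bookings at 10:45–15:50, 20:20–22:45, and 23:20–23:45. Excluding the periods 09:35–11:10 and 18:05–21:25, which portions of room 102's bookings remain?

11:10–15:50, 21:25–22:45, 23:20–23:45

10:45–15:50 with B removed leaves 11:10–15:50.
20:20–22:45 with B removed leaves 21:25–22:45.
23:20–23:45 is untouched.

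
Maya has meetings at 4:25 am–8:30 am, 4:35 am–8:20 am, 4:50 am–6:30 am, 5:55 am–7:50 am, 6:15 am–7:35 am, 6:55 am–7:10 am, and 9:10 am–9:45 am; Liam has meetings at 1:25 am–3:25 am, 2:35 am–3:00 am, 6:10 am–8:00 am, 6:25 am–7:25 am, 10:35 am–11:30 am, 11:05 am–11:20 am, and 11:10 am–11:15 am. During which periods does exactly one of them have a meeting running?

1:25 am-3:25 am, 4:25 am-6:10 am, 8:00 am-8:30 am, 9:10 am-9:45 am, 10:35 am-11:30 am

Merge the first list: 4:25 am-8:30 am, 9:10 am-9:45 am.
Merge the second list: 1:25 am-3:25 am, 6:10 am-8:00 am, 10:35 am-11:30 am.
Only in the first: 4:25 am-6:10 am, 8:00 am-8:30 am, 9:10 am-9:45 am.
Only in the second: 1:25 am-3:25 am, 10:35 am-11:30 am.
Together these are the periods covered by exactly one.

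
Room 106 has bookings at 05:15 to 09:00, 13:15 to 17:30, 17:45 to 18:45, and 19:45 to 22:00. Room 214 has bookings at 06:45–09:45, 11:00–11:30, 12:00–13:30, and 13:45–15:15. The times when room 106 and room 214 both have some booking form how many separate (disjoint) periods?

A ∩ B = 06:45–09:00, 13:15–13:30, 13:45–15:15.
That is 3 disjoint pieces.

3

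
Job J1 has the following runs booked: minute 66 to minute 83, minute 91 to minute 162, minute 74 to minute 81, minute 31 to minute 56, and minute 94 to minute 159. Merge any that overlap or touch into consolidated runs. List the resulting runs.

Sort by start: minute 31 to minute 56, minute 66 to minute 83, minute 74 to minute 81, minute 91 to minute 162, minute 94 to minute 159.
minute 66 to minute 83 is disjoint → start new block.
minute 74 to minute 81 overlaps/touches minute 66 to minute 83 → extend to minute 66 to minute 83.
minute 91 to minute 162 is disjoint → start new block.
minute 94 to minute 159 overlaps/touches minute 91 to minute 162 → extend to minute 91 to minute 162.

minute 31 to minute 56, minute 66 to minute 83, minute 91 to minute 162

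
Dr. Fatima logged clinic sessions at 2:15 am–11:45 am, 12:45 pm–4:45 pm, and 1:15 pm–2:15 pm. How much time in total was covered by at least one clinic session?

13 h 30 min

Merged: 2:15 am–11:45 am, 12:45 pm–4:45 pm.
Lengths: 9 h 30 min + 4 h = 13 h 30 min.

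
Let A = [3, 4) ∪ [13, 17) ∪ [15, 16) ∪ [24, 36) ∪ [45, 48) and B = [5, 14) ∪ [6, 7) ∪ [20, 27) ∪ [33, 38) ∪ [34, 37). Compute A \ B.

[3, 4) ∪ [14, 17) ∪ [27, 33) ∪ [45, 48)

Merge the first list: [3, 4), [13, 17), [24, 36), [45, 48).
Merge the second list: [5, 14), [20, 27), [33, 38).
[3, 4): nothing removed.
[13, 17) \ B = [14, 17).
[24, 36) \ B = [27, 33).
[45, 48): nothing removed.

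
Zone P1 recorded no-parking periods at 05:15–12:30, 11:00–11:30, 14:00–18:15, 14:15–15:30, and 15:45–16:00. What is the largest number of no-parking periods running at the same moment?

2

At 11:00, 2 of the intervals are simultaneously active.
No point has more.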